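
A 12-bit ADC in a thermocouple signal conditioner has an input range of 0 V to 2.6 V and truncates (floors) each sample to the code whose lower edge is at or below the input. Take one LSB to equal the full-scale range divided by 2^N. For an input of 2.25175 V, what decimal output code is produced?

3547

Full-scale range = 2.6 V. LSB = 2.6 V / 2^12 ≈ 0.6348 mV.
code = ⌊(V_in − V_min)/LSB⌋ = ⌊(V_in − V_min) × 2^12 / range⌋
     = ⌊(2.25175 − (0)) × 4096 / 2.6⌋ = ⌊2.25175 × 4096/2.6⌋
     = ⌊3547.372⌋ = 3547.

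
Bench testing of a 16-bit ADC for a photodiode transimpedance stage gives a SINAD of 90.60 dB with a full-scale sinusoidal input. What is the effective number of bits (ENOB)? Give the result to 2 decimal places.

Inverting SNR = 6.02 N + 1.76: N_eff = (90.60 − 1.76)/6.02 = 14.7575.

14.76 bits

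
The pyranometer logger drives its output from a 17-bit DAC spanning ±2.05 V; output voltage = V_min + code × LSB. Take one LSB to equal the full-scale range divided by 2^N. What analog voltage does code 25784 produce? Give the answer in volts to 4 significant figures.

Range = 2.05 − (-2.05) = 4.1 V. LSB = 4.1 V / 2^17.
V_out = -2.05 + 25784 × (4.1/131072) V
      = -2.05 V + 0.806537 V = -1.24346 V.

-1.243 V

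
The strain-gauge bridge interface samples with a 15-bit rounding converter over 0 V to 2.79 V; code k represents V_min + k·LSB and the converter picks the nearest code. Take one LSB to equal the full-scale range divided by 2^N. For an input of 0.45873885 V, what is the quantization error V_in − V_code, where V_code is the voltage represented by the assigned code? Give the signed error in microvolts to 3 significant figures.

−17.3 µV

Full-scale range = 2.79 V. LSB = 2.79 V / 2^15 ≈ 85.14 µV.
(V_in − V_min)/LSB = (0.45873885 − (0)) × 32768/2.79 = 5387.7974 → nearest code k = 5388.
Reconstructed level: 0 + 5388 × 2.79/32768 V = 0.45875610352 V.
Error = V_in − V_code = 0.45873885 − (0.45875610352) = −17.3 µV.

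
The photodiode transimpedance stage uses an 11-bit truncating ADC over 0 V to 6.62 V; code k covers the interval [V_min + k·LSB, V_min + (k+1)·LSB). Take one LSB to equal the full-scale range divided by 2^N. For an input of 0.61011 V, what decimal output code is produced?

Range is 6.62 V. LSB = 6.62 V / 2^11 ≈ 3.232 mV.
V_in − V_min = 0.61011 − (0) = 0.61011 V.
Divide by LSB: 0.61011 × 2048/6.62 = 188.7470.
Truncating gives code 188.

188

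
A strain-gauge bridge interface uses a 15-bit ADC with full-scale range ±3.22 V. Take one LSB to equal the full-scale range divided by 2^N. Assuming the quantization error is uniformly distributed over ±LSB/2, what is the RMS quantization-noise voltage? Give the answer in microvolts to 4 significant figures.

Range = 3.22 − (-3.22) = 6.44 V.
LSB = 6.44 V / 2^15 = 196.533 µV.
σ_q = LSB/√12 = 196.533 µV/3.4641 = 56.73 µV.

56.73 µV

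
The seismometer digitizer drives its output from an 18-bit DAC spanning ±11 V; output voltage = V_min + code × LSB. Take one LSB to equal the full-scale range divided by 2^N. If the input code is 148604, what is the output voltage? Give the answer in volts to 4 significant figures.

The full-scale span is 11 − (-11) = 22 V. LSB = 22 V / 2^18.
V_out = V_min + code × LSB = -11 V + 148604 × 22 V / 262144
      = -11 + 12.4713 = 1.47134 V.

1.471 V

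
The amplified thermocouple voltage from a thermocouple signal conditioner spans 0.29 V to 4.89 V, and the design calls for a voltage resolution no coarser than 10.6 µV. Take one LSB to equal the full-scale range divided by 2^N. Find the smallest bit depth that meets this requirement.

19 bits

Range = 4.89 − (0.29) = 4.6 V.
4.6 V / 10.6 µV = 434000. Since 2^18 = 262144 and 2^19 = 524288, N = 19.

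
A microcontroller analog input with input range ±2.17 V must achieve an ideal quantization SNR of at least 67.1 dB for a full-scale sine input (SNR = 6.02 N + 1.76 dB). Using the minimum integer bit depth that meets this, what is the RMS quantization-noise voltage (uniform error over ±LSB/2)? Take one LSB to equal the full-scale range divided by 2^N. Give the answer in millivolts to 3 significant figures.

Range = 2.17 − (-2.17) = 4.34 V.
Solving 6.02 N ≥ 67.1 − 1.76: N ≥ 10.854. Round up → N = 11.
LSB = 4.34 V ÷ 2^11 = 4.34/2048 V = 2.1191 mV.
σ_q = LSB/√12 = 2.1191 mV/3.4641 = 0.612 mV.

0.612 mV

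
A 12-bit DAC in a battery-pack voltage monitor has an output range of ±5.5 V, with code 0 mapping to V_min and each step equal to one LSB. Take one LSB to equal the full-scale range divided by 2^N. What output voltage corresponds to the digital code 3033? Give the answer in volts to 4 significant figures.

Span: 5.5 V − (-5.5 V) = 11 V. LSB = 11 V / 2^12.
V_out = -5.5 + 3033 × (11/4096) V
      = -5.5 + 8.14526 = 2.64526 V.

2.645 V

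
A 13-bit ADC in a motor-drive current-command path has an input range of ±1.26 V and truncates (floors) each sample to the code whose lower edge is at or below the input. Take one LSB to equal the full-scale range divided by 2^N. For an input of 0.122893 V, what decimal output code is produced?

The full-scale span is 1.26 − (-1.26) = 2.52 V. LSB = 2.52 V / 2^13 ≈ 307.6 µV.
V_in − V_min = 0.122893 − (-1.26) = 1.382893 V.
Divide by LSB: 1.382893 × 8192/2.52 = 4495.4998.
Truncating gives code 4495.

4495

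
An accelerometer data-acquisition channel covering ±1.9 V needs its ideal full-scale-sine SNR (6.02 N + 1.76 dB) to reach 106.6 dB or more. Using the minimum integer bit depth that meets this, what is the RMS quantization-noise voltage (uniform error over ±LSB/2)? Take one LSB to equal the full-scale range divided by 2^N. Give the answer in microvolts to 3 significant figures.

4.18 µV

The full-scale span is 1.9 − (-1.9) = 3.8 V.
Solving 6.02 N ≥ 106.6 − 1.76: N ≥ 17.415. Round up → N = 18.
LSB = 3.8 V / 2^18 = 14.496 µV.
RMS noise = LSB/√12 = 4.18 µV.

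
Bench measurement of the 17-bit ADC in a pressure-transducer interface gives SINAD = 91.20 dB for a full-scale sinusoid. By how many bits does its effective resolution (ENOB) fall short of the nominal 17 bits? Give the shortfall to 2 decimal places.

2.14 bits

Effective bits = (91.20 − 1.76)/6.02 = 14.8571.
Shortfall = 17 − 14.8571 = 2.1429 bits.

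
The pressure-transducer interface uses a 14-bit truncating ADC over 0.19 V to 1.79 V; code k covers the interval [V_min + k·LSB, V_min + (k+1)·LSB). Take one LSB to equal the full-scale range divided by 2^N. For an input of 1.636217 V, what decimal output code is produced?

Range = 1.79 − (0.19) = 1.6 V. LSB = 1.6 V / 2^14 ≈ 97.66 µV.
V_in − V_min = 1.636217 − (0.19) = 1.446217 V.
Divide by LSB: 1.446217 × 16384/1.6 = 14809.2621.
Truncating gives code 14809.

14809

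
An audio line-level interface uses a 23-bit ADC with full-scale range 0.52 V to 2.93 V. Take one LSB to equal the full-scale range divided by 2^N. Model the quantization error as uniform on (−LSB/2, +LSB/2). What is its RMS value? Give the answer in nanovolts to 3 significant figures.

Range = 2.93 − (0.52) = 2.41 V.
Step size = 2.41/8388608 V = 287.29 nV.
V_rms = LSB/√12 = 287.29 nV / √12 = 82.9 nV.

82.9 nV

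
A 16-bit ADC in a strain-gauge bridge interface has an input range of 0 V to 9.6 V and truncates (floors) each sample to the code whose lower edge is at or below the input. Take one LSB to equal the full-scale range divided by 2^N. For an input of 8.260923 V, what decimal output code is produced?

Range is 9.6 V. LSB = 9.6 V / 2^16 ≈ 146.5 µV.
V_in − V_min = 8.260923 − (0) = 8.260923 V.
Divide by LSB: 8.260923 × 65536/9.6 = 56394.5677.
Truncating gives code 56394.

56394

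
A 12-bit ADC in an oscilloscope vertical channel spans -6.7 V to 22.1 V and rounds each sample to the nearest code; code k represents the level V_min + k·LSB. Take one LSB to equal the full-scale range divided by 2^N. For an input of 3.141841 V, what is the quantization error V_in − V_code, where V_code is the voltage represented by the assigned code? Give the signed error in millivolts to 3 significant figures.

−1.91 mV

Span: 22.1 V − (-6.7 V) = 28.8 V. LSB = 28.8 V / 2^12 ≈ 7.031 mV.
Position in LSBs: (3.141841 − (-6.7)) × 4096/28.8 = 1399.7285; rounding gives k = 1400.
V_code = -6.7 + (1400/4096) × 28.8 = 3.143750000 V.
e = 3.141841 − (3.143750000) = −1.91 mV.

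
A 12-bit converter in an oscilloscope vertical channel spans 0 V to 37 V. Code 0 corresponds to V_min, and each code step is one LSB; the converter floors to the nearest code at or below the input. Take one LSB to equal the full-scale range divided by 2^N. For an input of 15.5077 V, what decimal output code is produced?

1716

V_FS = 37 V. LSB = 37 V / 2^12 ≈ 9.033 mV.
(V_in − V_min) × 2^12/range = (15.5077 − (0)) × 4096/37 = 1716.744.
Floor → code = 1716.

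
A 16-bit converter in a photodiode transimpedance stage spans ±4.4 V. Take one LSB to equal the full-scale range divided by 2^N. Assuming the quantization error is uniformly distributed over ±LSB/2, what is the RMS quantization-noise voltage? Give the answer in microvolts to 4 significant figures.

38.76 µV

Full-scale range = 4.4 V − (-4.4 V) = 8.8 V.
Step size = 8.8/65536 V = 134.277 µV.
RMS of a uniform error over width LSB is LSB/√12 = 38.76 µV.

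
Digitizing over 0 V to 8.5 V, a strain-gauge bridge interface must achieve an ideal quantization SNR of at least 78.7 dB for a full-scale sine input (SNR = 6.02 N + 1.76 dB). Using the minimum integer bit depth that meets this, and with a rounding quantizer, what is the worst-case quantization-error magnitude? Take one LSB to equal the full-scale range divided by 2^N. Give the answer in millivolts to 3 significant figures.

V_FS = 8.5 V.
6.02 N + 1.76 ≥ 78.7 gives N ≥ 12.781, so the minimum integer is 13.
Step size = 8.5/8192 V = 1.0376 mV.
|e|_max = LSB/2 = 0.519 mV.

0.519 mV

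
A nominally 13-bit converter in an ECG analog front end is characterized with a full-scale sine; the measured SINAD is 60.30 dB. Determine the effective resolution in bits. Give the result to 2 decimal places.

9.72 bits

(60.30 − 1.76) / 6.02 = 58.54/6.02 = 9.7243 effective bits.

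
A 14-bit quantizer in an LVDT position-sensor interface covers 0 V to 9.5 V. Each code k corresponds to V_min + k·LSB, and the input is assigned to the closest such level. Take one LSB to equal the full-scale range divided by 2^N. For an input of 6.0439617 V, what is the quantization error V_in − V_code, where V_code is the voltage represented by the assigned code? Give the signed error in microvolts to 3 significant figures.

V_FS = 9.5 V. LSB = 9.5 V / 2^14 ≈ 0.5798 mV.
Position in LSBs: (6.0439617 − (0)) × 16384/9.5 = 10423.6072; rounding gives k = 10424.
Reconstructed level: 0 + 10424 × 9.5/16384 V = 6.0441894531 V.
Error = V_in − V_code = 6.0439617 − (6.0441894531) = −228 µV.

−228 µV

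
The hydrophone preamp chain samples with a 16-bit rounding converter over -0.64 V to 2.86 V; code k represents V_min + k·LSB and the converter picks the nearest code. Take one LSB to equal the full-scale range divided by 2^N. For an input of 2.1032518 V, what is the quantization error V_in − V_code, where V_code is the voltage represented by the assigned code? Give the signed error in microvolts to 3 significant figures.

The full-scale span is 2.86 − (-0.64) = 3.5 V. LSB = 3.5 V / 2^16 ≈ 53.41 µV.
(2.1032518 − (-0.64)) / LSB = 2.7432518 × 65536/3.5 = 51366.2143. Nearest integer: k = 51366.
V_code = V_min + k × range/2^16 = -0.64 + 51366 × 3.5/65536 = 2.1032403564 V.
e = 2.1032518 − (2.1032403564) = +11.4 µV.

+11.4 µV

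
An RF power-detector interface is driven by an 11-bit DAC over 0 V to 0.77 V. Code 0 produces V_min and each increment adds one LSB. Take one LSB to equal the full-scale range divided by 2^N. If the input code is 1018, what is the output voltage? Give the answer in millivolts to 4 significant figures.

Range is 0.77 V. LSB = 0.77 V / 2^11.
V_out = 0 + 1018 × (0.77/2048) V
      = 0 V + 0.382744 V = 0.382744 V.

382.7 mV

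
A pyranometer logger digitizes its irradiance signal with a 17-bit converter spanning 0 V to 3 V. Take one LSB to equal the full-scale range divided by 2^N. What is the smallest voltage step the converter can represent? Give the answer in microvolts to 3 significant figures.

Span = 3 V.
There are 2^17 = 131072 steps.
LSB = 3 V / 2^17 = 22.9 µV.

22.9 µV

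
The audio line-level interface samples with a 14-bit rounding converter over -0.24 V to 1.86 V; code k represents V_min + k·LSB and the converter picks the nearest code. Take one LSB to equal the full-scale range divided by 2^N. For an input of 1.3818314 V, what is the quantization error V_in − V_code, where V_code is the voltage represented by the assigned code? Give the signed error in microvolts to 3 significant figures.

Full-scale range = 1.86 V − (-0.24 V) = 2.1 V. LSB = 2.1 V / 2^14 ≈ 128.2 µV.
Position in LSBs: (1.3818314 − (-0.24)) × 16384/2.1 = 12653.3741; rounding gives k = 12653.
V_code = V_min + k × range/2^14 = -0.24 + 12653 × 2.1/16384 = 1.3817834473 V.
V_in − V_code = 1.3818314 − (1.3817834473) = +48.0 µV.

+48.0 µV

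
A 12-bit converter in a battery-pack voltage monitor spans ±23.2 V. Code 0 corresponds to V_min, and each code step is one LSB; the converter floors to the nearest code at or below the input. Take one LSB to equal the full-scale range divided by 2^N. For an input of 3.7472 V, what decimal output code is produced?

The full-scale span is 23.2 − (-23.2) = 46.4 V. LSB = 46.4 V / 2^12 ≈ 11.33 mV.
(V_in − V_min) × 2^12/range = (3.7472 − (-23.2)) × 4096/46.4 = 2378.787.
Floor → code = 2378.

2378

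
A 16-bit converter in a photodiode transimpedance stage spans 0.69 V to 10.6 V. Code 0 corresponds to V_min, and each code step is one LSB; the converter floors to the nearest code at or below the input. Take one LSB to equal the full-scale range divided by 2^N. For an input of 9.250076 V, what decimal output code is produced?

Range = 10.6 − (0.69) = 9.91 V. LSB = 9.91 V / 2^16 ≈ 151.2 µV.
V_in − V_min = 9.250076 − (0.69) = 8.560076 V.
Divide by LSB: 8.560076 × 65536/9.91 = 56608.7932.
Truncating gives code 56608.

56608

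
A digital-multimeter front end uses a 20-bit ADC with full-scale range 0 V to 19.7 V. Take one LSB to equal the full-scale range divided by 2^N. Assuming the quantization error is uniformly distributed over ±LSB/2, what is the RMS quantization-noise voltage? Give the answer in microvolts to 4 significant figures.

Span = 19.7 V.
Step size = 19.7/1048576 V = 18.7874 µV.
RMS of a uniform error over width LSB is LSB/√12 = 5.423 µV.

5.423 µV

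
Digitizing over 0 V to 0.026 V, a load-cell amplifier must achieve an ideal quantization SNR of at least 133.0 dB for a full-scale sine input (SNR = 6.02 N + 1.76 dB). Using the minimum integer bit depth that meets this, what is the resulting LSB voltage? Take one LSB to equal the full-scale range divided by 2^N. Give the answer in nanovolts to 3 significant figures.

6.20 nV

V_FS = 0.026 V.
Required N = ⌈(133.0 − 1.76)/6.02⌉ = ⌈21.801⌉ = 22.
Step size = 0.026/4194304 V = 6.20 nV.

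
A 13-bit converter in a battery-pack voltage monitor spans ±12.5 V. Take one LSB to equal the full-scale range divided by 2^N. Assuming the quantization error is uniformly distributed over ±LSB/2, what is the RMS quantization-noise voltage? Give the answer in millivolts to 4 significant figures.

0.8810 mV

Span: 12.5 V − (-12.5 V) = 25 V.
LSB = 25 V / 2^13 = 3.05176 mV.
For a uniform distribution on [−LSB/2, +LSB/2], V_rms = LSB/√12 = 3.05176 mV/3.4641 = 0.8810 mV.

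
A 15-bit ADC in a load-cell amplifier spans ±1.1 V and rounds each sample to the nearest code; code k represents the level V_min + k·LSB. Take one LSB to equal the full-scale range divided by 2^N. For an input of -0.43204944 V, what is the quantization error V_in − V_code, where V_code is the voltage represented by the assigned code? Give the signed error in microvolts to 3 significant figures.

The full-scale span is 1.1 − (-1.1) = 2.2 V. LSB = 2.2 V / 2^15 ≈ 67.14 µV.
Position in LSBs: (-0.43204944 − (-1.1)) × 32768/2.2 = 9948.8200; rounding gives k = 9949.
V_code = -1.1 + (9949/32768) × 2.2 = -0.43203735352 V.
V_in − V_code = -0.43204944 − (-0.43203735352) = −12.1 µV.

−12.1 µV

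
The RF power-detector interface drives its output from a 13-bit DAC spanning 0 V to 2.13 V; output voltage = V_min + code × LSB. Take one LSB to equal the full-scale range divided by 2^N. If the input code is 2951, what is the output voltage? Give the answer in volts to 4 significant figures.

Span = 2.13 V. LSB = 2.13 V / 2^13.
Output = V_min + (2951/8192) × range = 0 + 0.360229 × 2.13 V
      = 0 V + 0.767289 V = 0.767289 V.

0.7673 V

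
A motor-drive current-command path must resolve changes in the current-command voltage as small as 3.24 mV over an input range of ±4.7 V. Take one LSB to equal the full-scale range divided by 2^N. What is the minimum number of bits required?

Span: 4.7 V − (-4.7 V) = 9.4 V.
9.4 V / 3.24 mV = 2901. Since 2^11 = 2048 and 2^12 = 4096, N = 12.

12 bits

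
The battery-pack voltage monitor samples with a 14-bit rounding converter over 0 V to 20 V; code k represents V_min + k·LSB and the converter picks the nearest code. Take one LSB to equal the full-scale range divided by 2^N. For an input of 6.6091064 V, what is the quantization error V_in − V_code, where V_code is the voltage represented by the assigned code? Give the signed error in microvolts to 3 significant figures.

Full-scale range = 20 V. LSB = 20 V / 2^14 ≈ 1.221 mV.
(V_in − V_min)/LSB = (6.6091064 − (0)) × 16384/20 = 5414.1800 → nearest code k = 5414.
V_code = V_min + k × range/2^14 = 0 + 5414 × 20/16384 = 6.6088867188 V.
Error = V_in − V_code = 6.6091064 − (6.6088867188) = +220 µV.

+220 µV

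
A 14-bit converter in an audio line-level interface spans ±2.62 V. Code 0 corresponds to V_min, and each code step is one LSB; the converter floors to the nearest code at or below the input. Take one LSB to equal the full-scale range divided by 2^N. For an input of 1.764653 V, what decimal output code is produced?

Full-scale range = 2.62 V − (-2.62 V) = 5.24 V. LSB = 5.24 V / 2^14 ≈ 319.8 µV.
(V_in − V_min) × 2^14/range = (1.764653 − (-2.62)) × 16384/5.24 = 13709.572.
Floor → code = 13709.

13709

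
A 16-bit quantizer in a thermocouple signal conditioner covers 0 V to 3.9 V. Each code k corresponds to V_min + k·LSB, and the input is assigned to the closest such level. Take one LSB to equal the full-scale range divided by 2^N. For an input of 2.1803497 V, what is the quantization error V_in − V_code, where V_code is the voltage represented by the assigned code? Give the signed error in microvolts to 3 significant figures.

−10.7 µV

Full-scale range = 3.9 V. LSB = 3.9 V / 2^16 ≈ 59.51 µV.
Position in LSBs: (2.1803497 − (0)) × 65536/3.9 = 36638.8200; rounding gives k = 36639.
V_code = 0 + (36639/65536) × 3.9 = 2.1803604126 V.
e = 2.1803497 − (2.1803604126) = −10.7 µV.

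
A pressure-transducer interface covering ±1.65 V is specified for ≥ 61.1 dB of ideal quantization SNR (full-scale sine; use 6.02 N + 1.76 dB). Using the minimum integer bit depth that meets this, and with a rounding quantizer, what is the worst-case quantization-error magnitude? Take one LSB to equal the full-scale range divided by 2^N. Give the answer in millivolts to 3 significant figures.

1.61 mV

Range = 1.65 − (-1.65) = 3.3 V.
Required N = ⌈(61.1 − 1.76)/6.02⌉ = ⌈9.857⌉ = 10.
Step size = 3.3/1024 V = 3.2227 mV.
|e|_max = LSB/2 = 1.61 mV.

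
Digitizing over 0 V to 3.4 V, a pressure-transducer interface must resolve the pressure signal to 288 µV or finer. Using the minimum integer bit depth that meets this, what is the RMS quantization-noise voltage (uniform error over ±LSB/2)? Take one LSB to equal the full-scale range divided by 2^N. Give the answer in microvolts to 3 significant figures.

59.9 µV

V_FS = 3.4 V.
Levels needed ≥ 3.4/288 µV = 11810. 2^14 = 16384 suffices, so N_min = 14.
One LSB is 3.4 V / 16384 = 207.52 µV.
V_rms = LSB/√12 = 59.9 µV.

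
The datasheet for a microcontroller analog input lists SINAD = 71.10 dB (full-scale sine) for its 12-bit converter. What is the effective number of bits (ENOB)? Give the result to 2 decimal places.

(71.10 − 1.76) / 6.02 = 69.34/6.02 = 11.5183 effective bits.

11.52 bits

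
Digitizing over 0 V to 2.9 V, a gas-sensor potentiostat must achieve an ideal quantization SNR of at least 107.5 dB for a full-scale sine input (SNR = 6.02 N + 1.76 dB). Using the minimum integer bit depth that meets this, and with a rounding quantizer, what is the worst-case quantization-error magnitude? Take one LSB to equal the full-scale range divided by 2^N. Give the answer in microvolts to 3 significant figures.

5.53 µV

Range is 2.9 V.
Solving 6.02 N ≥ 107.5 − 1.76: N ≥ 17.565. Round up → N = 18.
Step size = 2.9/262144 V = 11.063 µV.
|e|_max = LSB/2 = 5.53 µV.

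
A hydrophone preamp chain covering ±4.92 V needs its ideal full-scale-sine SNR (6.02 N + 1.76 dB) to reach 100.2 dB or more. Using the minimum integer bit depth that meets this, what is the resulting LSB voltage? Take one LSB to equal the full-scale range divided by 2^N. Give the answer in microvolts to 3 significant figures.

75.1 µV

Span: 4.92 V − (-4.92 V) = 9.84 V.
Solving 6.02 N ≥ 100.2 − 1.76: N ≥ 16.352. Round up → N = 17.
LSB = 9.84 V / 2^17 = 75.1 µV.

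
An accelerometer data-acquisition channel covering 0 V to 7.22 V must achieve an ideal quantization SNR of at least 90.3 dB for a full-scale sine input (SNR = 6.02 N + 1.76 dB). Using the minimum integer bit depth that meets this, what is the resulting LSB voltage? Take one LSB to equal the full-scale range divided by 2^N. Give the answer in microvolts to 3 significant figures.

Full-scale range = 7.22 V.
Required N = ⌈(90.3 − 1.76)/6.02⌉ = ⌈14.708⌉ = 15.
LSB = 7.22 V ÷ 2^15 = 7.22/32768 V = 220 µV.

220 µV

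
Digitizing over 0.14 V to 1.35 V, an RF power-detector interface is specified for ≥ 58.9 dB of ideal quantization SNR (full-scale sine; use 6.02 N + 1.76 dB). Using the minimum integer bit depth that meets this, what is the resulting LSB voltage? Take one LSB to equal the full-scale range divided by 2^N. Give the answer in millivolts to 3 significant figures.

The full-scale span is 1.35 − (0.14) = 1.21 V.
N ≥ (58.9 − 1.76)/6.02 = 9.492 → N_min = 10.
LSB = 1.21 V ÷ 2^10 = 1.21/1024 V = 1.18 mV.

1.18 mV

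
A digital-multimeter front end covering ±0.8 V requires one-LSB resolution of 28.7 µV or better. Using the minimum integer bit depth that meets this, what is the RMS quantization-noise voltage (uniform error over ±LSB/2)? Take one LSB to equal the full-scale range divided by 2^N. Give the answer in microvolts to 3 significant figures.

7.05 µV

Range = 0.8 − (-0.8) = 1.6 V.
Levels needed ≥ 1.6/28.7 µV = 55750. 2^16 = 65536 suffices, so N_min = 16.
LSB = 1.6 V ÷ 2^16 = 1.6/65536 V = 24.414 µV.
V_rms = LSB/√12 = 7.05 µV.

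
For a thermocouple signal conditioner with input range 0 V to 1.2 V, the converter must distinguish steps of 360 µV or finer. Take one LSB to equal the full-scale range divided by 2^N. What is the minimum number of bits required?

12 bits

Range is 1.2 V.
Need 2^N ≥ 1.2 V / 360 µV = 3333 → N_min = 12.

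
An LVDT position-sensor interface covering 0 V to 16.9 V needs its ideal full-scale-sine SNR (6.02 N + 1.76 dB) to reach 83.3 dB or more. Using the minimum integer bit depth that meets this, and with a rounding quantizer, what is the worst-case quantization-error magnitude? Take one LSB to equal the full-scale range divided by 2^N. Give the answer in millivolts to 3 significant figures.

0.516 mV

Span = 16.9 V.
N ≥ (83.3 − 1.76)/6.02 = 13.545 → N_min = 14.
LSB = 16.9 V / 2^14 = 1.0315 mV.
Half an LSB is 0.516 mV.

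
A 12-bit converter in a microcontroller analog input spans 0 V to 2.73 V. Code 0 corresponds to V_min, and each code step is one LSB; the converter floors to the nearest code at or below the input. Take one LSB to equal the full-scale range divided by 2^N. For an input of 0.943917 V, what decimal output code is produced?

1416

Range is 2.73 V. LSB = 2.73 V / 2^12 ≈ 0.6665 mV.
V_in − V_min = 0.943917 − (0) = 0.943917 V.
Divide by LSB: 0.943917 × 4096/2.73 = 1416.2213.
Truncating gives code 1416.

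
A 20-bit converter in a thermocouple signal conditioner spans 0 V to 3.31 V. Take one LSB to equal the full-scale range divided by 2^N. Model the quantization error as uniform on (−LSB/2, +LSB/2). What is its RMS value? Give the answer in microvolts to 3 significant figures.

0.911 µV

Span = 3.31 V.
LSB = 3.31 V ÷ 2^20 = 3.31/1048576 V = 3.1567 µV.
V_rms = LSB/√12 = 3.1567 µV / √12 = 0.911 µV.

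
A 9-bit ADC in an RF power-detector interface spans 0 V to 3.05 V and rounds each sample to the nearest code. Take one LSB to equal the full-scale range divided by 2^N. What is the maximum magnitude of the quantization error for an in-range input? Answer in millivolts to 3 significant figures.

Span = 3.05 V.
Step size = 3.05/512 V = 5.9570 mV.
|e|_max = LSB/2 = 2.98 mV.

2.98 mV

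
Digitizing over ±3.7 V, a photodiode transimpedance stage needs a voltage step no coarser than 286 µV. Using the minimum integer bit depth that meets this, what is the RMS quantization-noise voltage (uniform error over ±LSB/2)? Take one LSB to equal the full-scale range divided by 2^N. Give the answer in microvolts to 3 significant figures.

65.2 µV

The full-scale span is 3.7 − (-3.7) = 7.4 V.
7.4 V / 286 µV = 25870. Since 2^14 = 16384 and 2^15 = 32768, N = 15.
LSB = 7.4 V / 2^15 = 225.83 µV.
RMS noise = LSB/√12 = 65.2 µV.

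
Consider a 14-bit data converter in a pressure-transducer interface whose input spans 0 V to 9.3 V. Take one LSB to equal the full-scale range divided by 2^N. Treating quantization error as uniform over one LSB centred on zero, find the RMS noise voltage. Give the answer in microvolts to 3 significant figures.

164 µV

Span = 9.3 V.
LSB = 9.3 V / 2^14 = 0.56763 mV.
For a uniform distribution on [−LSB/2, +LSB/2], V_rms = LSB/√12 = 0.56763 mV/3.4641 = 164 µV.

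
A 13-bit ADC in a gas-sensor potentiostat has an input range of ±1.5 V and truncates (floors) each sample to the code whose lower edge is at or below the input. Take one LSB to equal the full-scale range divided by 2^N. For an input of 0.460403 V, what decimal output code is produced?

5353

The full-scale span is 1.5 − (-1.5) = 3 V. LSB = 3 V / 2^13 ≈ 366.2 µV.
(V_in − V_min) × 2^13/range = (0.460403 − (-1.5)) × 8192/3 = 5353.207.
Floor → code = 5353.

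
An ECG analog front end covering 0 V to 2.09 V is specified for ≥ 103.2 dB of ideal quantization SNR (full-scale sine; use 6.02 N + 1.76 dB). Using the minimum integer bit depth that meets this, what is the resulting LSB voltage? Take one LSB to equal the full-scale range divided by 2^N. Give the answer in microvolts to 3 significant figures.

Range is 2.09 V.
6.02 N + 1.76 ≥ 103.2 gives N ≥ 16.850, so the minimum integer is 17.
LSB = 2.09 V ÷ 2^17 = 2.09/131072 V = 15.9 µV.

15.9 µV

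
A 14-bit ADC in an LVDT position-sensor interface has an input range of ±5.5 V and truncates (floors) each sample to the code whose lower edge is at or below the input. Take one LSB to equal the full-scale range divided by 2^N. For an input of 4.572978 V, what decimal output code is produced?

15003

The full-scale span is 5.5 − (-5.5) = 11 V. LSB = 11 V / 2^14 ≈ 0.6714 mV.
(V_in − V_min) × 2^14/range = (4.572978 − (-5.5)) × 16384/11 = 15003.243.
Floor → code = 15003.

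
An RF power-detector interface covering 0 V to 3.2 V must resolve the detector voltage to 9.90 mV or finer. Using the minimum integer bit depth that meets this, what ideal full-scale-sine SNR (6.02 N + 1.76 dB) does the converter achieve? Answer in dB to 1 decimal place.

55.9 dB

Span = 3.2 V.
Required number of levels: 3.2/9.90 mV = 323.23; smallest N with 2^N ≥ that is 9.
SNR = 6.02 × 9 + 1.76 = 55.94 dB.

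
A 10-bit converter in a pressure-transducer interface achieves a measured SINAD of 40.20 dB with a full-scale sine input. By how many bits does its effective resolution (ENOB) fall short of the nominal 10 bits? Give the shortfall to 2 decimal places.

N_eff = (40.20 − 1.76)/6.02 = 6.3854 bits.
Shortfall = 10 − 6.3854 = 3.6146 bits.

3.61 bits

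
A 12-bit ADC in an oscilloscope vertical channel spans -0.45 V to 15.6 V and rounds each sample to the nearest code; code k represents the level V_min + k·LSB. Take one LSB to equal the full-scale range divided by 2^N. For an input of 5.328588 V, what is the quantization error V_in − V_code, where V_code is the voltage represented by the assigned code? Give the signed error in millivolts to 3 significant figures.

Range = 15.6 − (-0.45) = 16.05 V. LSB = 16.05 V / 2^12 ≈ 3.918 mV.
(V_in − V_min)/LSB = (5.328588 − (-0.45)) × 4096/16.05 = 1474.7101 → nearest code k = 1475.
Reconstructed level: -0.45 + 1475 × 16.05/4096 V = 5.329724121 V.
e = 5.328588 − (5.329724121) = −1.14 mV.

−1.14 mV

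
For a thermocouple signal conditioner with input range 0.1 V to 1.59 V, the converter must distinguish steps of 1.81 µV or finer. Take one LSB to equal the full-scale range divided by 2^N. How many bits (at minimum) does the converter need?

Span: 1.59 V − (0.1 V) = 1.49 V.
Need 2^N ≥ 1.49 V / 1.81 µV = 823200 → N_min = 20.

20 bits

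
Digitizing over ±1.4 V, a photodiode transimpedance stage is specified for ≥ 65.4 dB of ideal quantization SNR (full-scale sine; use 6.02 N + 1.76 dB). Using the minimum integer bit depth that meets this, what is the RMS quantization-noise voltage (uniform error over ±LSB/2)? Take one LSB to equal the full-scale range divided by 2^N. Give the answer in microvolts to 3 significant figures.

395 µV

Range = 1.4 − (-1.4) = 2.8 V.
N ≥ (65.4 − 1.76)/6.02 = 10.571 → N_min = 11.
One LSB is 2.8 V / 2048 = 1.3672 mV.
σ_q = LSB/√12 = 1.3672 mV/3.4641 = 395 µV.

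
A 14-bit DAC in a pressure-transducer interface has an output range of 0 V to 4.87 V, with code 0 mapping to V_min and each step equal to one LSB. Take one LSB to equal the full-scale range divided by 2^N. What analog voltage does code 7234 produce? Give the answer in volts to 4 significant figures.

2.150 V

Full-scale range = 4.87 V. LSB = 4.87 V / 2^14.
V_out = V_min + code × LSB = 0 V + 7234 × 4.87 V / 16384
      = 0 V + 2.15024 V = 2.15024 V.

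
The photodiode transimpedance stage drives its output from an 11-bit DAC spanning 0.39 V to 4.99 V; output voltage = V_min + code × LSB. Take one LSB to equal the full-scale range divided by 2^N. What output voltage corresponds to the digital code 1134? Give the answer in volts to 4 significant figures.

2.937 V

Span: 4.99 V − (0.39 V) = 4.6 V. LSB = 4.6 V / 2^11.
Output = V_min + (1134/2048) × range = 0.39 + 0.553711 × 4.6 V
      = 0.39 + 2.54707 = 2.93707 V.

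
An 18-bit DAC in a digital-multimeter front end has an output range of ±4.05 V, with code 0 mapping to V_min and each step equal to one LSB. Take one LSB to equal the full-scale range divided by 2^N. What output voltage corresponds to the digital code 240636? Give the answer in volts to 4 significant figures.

3.385 V

The full-scale span is 4.05 − (-4.05) = 8.1 V. LSB = 8.1 V / 2^18.
V_out = -4.05 + 240636 × (8.1/262144) V
      = -4.05 V + 7.43542 V = 3.38542 V.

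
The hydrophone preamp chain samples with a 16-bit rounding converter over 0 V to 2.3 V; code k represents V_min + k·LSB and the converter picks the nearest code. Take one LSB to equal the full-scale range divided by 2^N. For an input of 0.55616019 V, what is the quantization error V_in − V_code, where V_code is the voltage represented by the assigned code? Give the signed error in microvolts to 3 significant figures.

Range is 2.3 V. LSB = 2.3 V / 2^16 ≈ 35.10 µV.
Position in LSBs: (0.55616019 − (0)) × 65536/2.3 = 15847.1801; rounding gives k = 15847.
V_code = 0 + (15847/65536) × 2.3 = 0.55615386963 V.
e = 0.55616019 − (0.55615386963) = +6.32 µV.

+6.32 µV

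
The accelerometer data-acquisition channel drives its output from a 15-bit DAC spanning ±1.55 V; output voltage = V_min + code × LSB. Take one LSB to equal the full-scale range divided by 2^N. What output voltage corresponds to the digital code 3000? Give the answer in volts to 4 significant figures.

Range = 1.55 − (-1.55) = 3.1 V. LSB = 3.1 V / 2^15.
Output = V_min + (3000/32768) × range = -1.55 + 0.0915527 × 3.1 V
      = -1.55 V + 0.283813 V = -1.26619 V.

-1.266 V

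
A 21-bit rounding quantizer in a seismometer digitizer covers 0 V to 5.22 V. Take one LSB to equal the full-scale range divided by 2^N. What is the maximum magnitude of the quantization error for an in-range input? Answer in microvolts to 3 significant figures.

1.24 µV

Span = 5.22 V.
One LSB is 5.22 V / 2097152 = 2.4891 µV.
Worst-case error for round-to-nearest is half an LSB: 1.24 µV.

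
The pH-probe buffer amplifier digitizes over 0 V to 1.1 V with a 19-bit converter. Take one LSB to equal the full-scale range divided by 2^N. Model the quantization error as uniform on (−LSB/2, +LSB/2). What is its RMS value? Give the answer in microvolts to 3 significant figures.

V_FS = 1.1 V.
Step size = 1.1/524288 V = 2.0981 µV.
For a uniform distribution on [−LSB/2, +LSB/2], V_rms = LSB/√12 = 2.0981 µV/3.4641 = 0.606 µV.

0.606 µV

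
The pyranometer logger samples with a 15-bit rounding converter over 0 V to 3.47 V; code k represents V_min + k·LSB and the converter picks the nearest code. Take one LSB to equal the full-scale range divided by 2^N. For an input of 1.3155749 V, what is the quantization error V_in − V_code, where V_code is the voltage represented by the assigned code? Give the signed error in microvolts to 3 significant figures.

Span = 3.47 V. LSB = 3.47 V / 2^15 ≈ 105.9 µV.
(V_in − V_min)/LSB = (1.3155749 − (0)) × 32768/3.47 = 12423.2733 → nearest code k = 12423.
V_code = 0 + (12423/32768) × 3.47 = 1.3155459595 V.
e = 1.3155749 − (1.3155459595) = +28.9 µV.

+28.9 µV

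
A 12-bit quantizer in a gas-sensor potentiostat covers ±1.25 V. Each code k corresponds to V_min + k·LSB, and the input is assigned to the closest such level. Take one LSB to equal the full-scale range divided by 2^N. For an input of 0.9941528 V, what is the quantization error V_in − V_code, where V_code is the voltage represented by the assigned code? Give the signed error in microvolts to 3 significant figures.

−110 µV

Full-scale range = 1.25 V − (-1.25 V) = 2.5 V. LSB = 2.5 V / 2^12 ≈ 0.6104 mV.
(0.9941528 − (-1.25)) / LSB = 2.2441528 × 4096/2.5 = 3676.8199. Nearest integer: k = 3677.
V_code = V_min + k × range/2^12 = -1.25 + 3677 × 2.5/4096 = 0.9942626953 V.
e = 0.9941528 − (0.9942626953) = −110 µV.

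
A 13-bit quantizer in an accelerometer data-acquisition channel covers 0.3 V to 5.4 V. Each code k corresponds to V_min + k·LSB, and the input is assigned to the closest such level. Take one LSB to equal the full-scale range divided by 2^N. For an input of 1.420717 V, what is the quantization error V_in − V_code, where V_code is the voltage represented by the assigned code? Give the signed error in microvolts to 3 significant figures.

+112 µV

The full-scale span is 5.4 − (0.3) = 5.1 V. LSB = 5.1 V / 2^13 ≈ 0.6226 mV.
(1.420717 − (0.3)) / LSB = 1.120717 × 8192/5.1 = 1800.1791. Nearest integer: k = 1800.
Reconstructed level: 0.3 + 1800 × 5.1/8192 V = 1.420605469 V.
e = 1.420717 − (1.420605469) = +112 µV.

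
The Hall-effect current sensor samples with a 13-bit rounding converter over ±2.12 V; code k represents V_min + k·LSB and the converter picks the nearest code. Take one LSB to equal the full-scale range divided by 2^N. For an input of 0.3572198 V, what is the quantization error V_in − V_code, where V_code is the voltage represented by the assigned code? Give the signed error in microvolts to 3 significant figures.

Range = 2.12 − (-2.12) = 4.24 V. LSB = 4.24 V / 2^13 ≈ 0.5176 mV.
Position in LSBs: (0.3572198 − (-2.12)) × 8192/4.24 = 4786.1756; rounding gives k = 4786.
V_code = V_min + k × range/2^13 = -2.12 + 4786 × 4.24/8192 = 0.3571289063 V.
e = 0.3572198 − (0.3571289063) = +90.9 µV.

+90.9 µV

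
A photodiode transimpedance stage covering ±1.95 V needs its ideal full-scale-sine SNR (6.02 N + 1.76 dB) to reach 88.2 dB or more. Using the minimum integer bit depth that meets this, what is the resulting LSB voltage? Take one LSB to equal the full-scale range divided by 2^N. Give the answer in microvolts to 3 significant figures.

119 µV

The full-scale span is 1.95 − (-1.95) = 3.9 V.
6.02 N + 1.76 ≥ 88.2 gives N ≥ 14.359, so the minimum integer is 15.
One LSB is 3.9 V / 32768 = 119 µV.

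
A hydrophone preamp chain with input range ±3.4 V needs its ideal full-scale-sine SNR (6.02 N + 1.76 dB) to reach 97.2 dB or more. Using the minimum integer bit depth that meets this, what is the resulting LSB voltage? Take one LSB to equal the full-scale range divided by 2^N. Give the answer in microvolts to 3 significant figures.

Full-scale range = 3.4 V − (-3.4 V) = 6.8 V.
Solving 6.02 N ≥ 97.2 − 1.76: N ≥ 15.854. Round up → N = 16.
LSB = 6.8 V / 2^16 = 104 µV.

104 µV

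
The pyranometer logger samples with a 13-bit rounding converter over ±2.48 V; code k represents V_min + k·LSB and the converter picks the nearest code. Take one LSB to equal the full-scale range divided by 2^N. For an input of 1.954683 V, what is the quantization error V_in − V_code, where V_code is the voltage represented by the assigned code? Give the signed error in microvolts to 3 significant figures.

+230 µV

Span: 2.48 V − (-2.48 V) = 4.96 V. LSB = 4.96 V / 2^13 ≈ 0.6055 mV.
Position in LSBs: (1.954683 − (-2.48)) × 8192/4.96 = 7324.3797; rounding gives k = 7324.
V_code = -2.48 + (7324/8192) × 4.96 = 1.954453125 V.
e = 1.954683 − (1.954453125) = +230 µV.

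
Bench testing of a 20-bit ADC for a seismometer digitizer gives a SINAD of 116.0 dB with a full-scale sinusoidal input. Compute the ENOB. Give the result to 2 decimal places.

ENOB = (SINAD − 1.76) / 6.02 = (116.0 − 1.76) / 6.02 = 114.24 / 6.02 = 18.9767.

18.98 bits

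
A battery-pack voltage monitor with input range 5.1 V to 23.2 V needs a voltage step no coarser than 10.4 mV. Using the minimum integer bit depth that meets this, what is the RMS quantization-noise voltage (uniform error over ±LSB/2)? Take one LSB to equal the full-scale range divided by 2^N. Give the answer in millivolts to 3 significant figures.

Range = 23.2 − (5.1) = 18.1 V.
Need 2^N ≥ 18.1 V / 10.4 mV = 1740 → N_min = 11.
LSB = 18.1 V / 2^11 = 8.8379 mV.
V_rms = LSB/√12 = 2.55 mV.

2.55 mV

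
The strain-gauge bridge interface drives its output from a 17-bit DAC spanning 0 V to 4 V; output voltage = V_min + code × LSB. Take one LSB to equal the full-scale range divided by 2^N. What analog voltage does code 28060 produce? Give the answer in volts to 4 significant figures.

Span = 4 V. LSB = 4 V / 2^17.
V_out = 0 + 28060 × (4/131072) V
      = 0 V + 0.856323 V = 0.856323 V.

0.8563 V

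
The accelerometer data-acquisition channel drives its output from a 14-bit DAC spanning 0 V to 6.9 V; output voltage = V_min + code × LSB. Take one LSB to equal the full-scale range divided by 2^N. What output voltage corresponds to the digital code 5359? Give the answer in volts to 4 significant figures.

2.257 V

Range is 6.9 V. LSB = 6.9 V / 2^14.
Output = V_min + (5359/16384) × range = 0 + 0.327087 × 6.9 V
      = 0 V + 2.25690 V = 2.25690 V.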